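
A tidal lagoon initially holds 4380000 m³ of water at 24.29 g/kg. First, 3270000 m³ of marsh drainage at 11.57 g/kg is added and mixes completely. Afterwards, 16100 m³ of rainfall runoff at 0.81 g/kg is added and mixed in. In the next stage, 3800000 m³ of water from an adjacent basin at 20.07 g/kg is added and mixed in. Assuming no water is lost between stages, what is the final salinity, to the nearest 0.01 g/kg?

19.23 g/kg

Conserving salt mass:
Initial salt = 4,380,000×24.29 = 106,390,200
After stage 1: salt = 106,390,200 + 3,270,000×11.57 = 144,224,100; volume = 7,650,000 m³; S = 18.853 g/kg
After stage 2: salt = 144,224,100 + 16,100×0.81 = 144,237,141; volume = 7,666,100 m³; S = 18.815 g/kg
After stage 3: salt = 144,237,141 + 3,800,000×20.07 = 220,503,141; volume = 11,466,100 m³
S = 220,503,141 / 11,466,100 = 19.2309 g/kg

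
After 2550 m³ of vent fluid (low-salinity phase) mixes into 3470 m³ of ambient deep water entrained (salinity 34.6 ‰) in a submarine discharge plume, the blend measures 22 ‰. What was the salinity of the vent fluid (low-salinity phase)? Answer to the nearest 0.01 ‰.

Salt balance: 3,470×34.6 + 2,550×S = 6,020×22
120,062 + 2,550·S = 132,440
S = (132,440 − 120,062) / 2,550 = 4.8541 ‰

4.85 ‰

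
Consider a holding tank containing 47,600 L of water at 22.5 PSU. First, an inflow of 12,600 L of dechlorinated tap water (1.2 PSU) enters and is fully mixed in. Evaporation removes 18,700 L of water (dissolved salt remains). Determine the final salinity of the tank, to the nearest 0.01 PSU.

26.17 PSU

After mixing: salt = 47,600×22.5 + 12,600×1.2 = 1,086,120; volume = 60,200 L
After evaporation: salt unchanged = 1,086,120; volume = 60,200 − 18,700 = 41,500 L
S = 1,086,120 / 41,500 = 26.1716 PSU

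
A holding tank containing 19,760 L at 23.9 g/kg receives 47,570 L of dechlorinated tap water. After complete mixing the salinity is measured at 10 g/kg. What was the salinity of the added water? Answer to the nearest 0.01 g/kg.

Salt balance: 19,760×23.9 + 47,570×S = 67,330×10
472,264 + 47,570·S = 673,300
S = (673,300 − 472,264) / 47,570 = 4.2261 g/kg

4.23 g/kg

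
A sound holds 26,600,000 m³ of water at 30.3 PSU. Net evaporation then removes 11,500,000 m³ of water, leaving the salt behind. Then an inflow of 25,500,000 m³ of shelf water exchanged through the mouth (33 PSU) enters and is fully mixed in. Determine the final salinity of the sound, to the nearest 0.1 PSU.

After evaporation: salt = 26,600,000×30.3 = 805,980,000; volume = 26,600,000 − 11,500,000 = 15,100,000 m³
After mixing: salt = 805,980,000 + 25,500,000×33 = 1,647,480,000; volume = 15,100,000 + 25,500,000 = 40,600,000 m³
S = 1,647,480,000 / 40,600,000 = 40.5783 PSU

40.6 PSU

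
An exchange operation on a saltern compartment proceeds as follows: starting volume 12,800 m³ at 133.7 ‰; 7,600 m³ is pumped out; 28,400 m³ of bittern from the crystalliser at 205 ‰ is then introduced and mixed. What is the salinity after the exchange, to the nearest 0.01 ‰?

Remaining after removal: 5,200 m³ at 133.7 ‰ (salt = 695,240)
After addition: salt = 695,240 + 28,400×205 = 6,517,240; volume = 33,600 m³
S = 6,517,240 / 33,600 = 193.9655 ‰

193.97 ‰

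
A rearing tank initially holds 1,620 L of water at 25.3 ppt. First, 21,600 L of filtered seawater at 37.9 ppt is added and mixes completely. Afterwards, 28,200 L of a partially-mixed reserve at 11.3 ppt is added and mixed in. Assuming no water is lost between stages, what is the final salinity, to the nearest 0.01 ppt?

22.91 ppt

Weighted by volume,
Initial salt = 1,620×25.3 = 40,986
After stage 1: salt = 40,986 + 21,600×37.9 = 859,626; volume = 23,220 L; S = 37.021 ppt
After stage 2: salt = 859,626 + 28,200×11.3 = 1,178,286; volume = 51,420 L
S = 1,178,286 / 51,420 = 22.9149 ppt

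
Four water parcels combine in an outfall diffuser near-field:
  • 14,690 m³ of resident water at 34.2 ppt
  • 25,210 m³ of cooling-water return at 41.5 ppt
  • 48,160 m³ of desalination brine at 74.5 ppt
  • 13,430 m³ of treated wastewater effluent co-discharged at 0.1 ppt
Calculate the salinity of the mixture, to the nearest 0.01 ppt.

Mass of salt is conserved:
salt = 14,690×34.2 + 25,210×41.5 + 48,160×74.5 + 13,430×0.1 = 502,398 + 1,046,215 + 3,587,920 + 1,343 = 5,137,876
volume = 14,690 + 25,210 + 48,160 + 13,430 = 101,490 m³
S = 5,137,876 / 101,490 = 50.6245 ppt

50.62 ppt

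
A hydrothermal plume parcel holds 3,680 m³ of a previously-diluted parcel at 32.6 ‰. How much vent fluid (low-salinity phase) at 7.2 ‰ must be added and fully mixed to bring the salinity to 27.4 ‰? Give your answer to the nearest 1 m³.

947 m³

Salt balance: 3,680×32.6 + V×7.2 = (3,680+V)×27.4
119,968 + 7.2V = 100,832 + 27.4V
19,136 = 20.2V
V = 947.33 m³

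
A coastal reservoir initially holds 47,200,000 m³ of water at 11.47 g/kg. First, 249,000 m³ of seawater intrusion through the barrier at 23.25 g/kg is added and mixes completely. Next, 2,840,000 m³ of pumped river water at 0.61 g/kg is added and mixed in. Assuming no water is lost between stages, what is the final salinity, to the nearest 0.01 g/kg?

Mass of salt is conserved:
Initial salt = 47,200,000×11.47 = 541,384,000
After stage 1: salt = 541,384,000 + 249,000×23.25 = 547,173,250; volume = 47,449,000 m³; S = 11.532 g/kg
After stage 2: salt = 547,173,250 + 2,840,000×0.61 = 548,905,650; volume = 50,289,000 m³
S = 548,905,650 / 50,289,000 = 10.915 g/kg

10.92 g/kg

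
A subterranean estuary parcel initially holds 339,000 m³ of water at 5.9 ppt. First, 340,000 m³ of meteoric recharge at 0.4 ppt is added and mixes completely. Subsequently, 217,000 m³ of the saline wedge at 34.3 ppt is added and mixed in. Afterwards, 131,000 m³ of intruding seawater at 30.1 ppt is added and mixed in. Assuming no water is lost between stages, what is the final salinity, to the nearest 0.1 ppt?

13.2 ppt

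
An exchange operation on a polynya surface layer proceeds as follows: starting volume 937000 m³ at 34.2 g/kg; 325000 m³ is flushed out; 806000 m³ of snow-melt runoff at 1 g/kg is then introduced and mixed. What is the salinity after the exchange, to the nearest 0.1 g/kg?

15.3 g/kg

Remaining after removal: 612,000 m³ at 34.2 g/kg (salt = 20,930,400)
After addition: salt = 20,930,400 + 806,000×1 = 21,736,400; volume = 1,418,000 m³
S = 21,736,400 / 1,418,000 = 15.3289 g/kg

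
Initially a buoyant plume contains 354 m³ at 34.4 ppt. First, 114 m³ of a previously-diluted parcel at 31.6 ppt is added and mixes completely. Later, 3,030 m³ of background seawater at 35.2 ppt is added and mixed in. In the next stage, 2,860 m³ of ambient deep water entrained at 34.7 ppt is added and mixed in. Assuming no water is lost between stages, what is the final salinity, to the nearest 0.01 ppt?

34.87 ppt

Weighted by volume,
Initial salt = 354×34.4 = 12,177.6
After stage 1: salt = 12,177.6 + 114×31.6 = 15,780; volume = 468 m³; S = 33.718 ppt
After stage 2: salt = 15,780 + 3,030×35.2 = 122,436; volume = 3,498 m³; S = 35.002 ppt
After stage 3: salt = 122,436 + 2,860×34.7 = 221,678; volume = 6,358 m³
S = 221,678 / 6,358 = 34.866 ppt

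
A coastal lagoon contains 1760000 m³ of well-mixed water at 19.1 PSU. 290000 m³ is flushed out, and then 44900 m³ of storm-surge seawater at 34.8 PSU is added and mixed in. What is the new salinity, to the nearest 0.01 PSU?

Remaining after removal: 1,470,000 m³ at 19.1 PSU (salt = 28,077,000)
After addition: salt = 28,077,000 + 44,900×34.8 = 29,639,520; volume = 1,514,900 m³
S = 29,639,520 / 1,514,900 = 19.5653 PSU

19.57 PSU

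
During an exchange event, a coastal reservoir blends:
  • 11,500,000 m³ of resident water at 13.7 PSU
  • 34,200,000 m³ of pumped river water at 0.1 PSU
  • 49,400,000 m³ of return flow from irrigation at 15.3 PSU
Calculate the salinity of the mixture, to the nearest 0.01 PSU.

Salt balance:
salt = 11,500,000×13.7 + 34,200,000×0.1 + 49,400,000×15.3 = 157,550,000 + 3,420,000 + 755,820,000 = 916,790,000
volume = 11,500,000 + 34,200,000 + 49,400,000 = 95,100,000 m³
S = 916,790,000 / 95,100,000 = 9.6403 PSU

9.64 PSU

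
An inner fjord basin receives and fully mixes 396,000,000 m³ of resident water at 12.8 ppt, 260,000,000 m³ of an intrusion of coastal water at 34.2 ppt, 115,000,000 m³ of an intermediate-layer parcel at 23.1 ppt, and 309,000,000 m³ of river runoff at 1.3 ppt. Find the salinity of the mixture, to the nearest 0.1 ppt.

15.8 ppt

Mass of salt is conserved:
salt = 396,000,000×12.8 + 260,000,000×34.2 + 115,000,000×23.1 + 309,000,000×1.3 = 5,068,800,000 + 8,892,000,000 + 2,656,500,000 + 401,700,000 = 17,019,000,000
volume = 396,000,000 + 260,000,000 + 115,000,000 + 309,000,000 = 1,080,000,000 m³
S = 17,019,000,000 / 1,080,000,000 = 15.758 ppt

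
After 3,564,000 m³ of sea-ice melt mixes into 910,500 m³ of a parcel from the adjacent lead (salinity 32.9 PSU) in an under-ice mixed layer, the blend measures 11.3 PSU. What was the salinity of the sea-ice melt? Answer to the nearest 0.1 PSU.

5.8 PSU

Salt balance: 910,500×32.9 + 3,564,000×S = 4,474,500×11.3
29,955,450 + 3,564,000·S = 50,561,850
S = (50,561,850 − 29,955,450) / 3,564,000 = 5.7818 PSU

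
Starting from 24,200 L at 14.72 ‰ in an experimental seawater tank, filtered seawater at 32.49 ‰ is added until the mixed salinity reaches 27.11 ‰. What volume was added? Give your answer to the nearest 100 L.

55700 L

Salt balance: 24,200×14.72 + V×32.49 = (24,200+V)×27.11
356,224 + 32.49V = 656,062 + 27.11V
299,838 = 5.38V
V = 55,731.97 L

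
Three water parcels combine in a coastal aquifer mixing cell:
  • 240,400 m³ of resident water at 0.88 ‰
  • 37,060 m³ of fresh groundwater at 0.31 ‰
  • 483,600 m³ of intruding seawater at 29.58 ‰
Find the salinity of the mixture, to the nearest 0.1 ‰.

19.1 ‰

Total salt / total volume:
salt = 240,400×0.88 + 37,060×0.31 + 483,600×29.58 = 211,552 + 11,488.6 + 14,304,888 = 14,527,928.6
volume = 240,400 + 37,060 + 483,600 = 761,060 m³
S = 14,527,928.6 / 761,060 = 19.089 ‰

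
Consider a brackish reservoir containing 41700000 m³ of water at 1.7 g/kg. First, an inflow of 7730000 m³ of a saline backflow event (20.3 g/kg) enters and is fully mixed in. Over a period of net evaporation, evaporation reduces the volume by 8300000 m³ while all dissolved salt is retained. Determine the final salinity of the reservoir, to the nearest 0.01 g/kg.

After mixing: salt = 41,700,000×1.7 + 7,730,000×20.3 = 227,809,000; volume = 49,430,000 m³
After evaporation: salt unchanged = 227,809,000; volume = 49,430,000 − 8,300,000 = 41,130,000 m³
S = 227,809,000 / 41,130,000 = 5.5388 g/kg

5.54 g/kg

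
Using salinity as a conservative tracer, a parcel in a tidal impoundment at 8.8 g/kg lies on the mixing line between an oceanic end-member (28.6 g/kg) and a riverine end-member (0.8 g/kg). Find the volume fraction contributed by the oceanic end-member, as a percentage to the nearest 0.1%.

Let g be the oceanic fraction. Salt balance per unit volume:
g×28.6 + (1−g)×0.8 = 8.8
g = (8.8 − 0.8) / (28.6 − 0.8) = 8/27.8 = 0.2878

28.8%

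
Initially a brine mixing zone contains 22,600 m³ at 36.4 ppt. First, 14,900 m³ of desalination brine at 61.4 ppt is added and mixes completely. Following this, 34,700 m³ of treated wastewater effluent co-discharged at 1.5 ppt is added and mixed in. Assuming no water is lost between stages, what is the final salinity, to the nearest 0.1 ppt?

24.8 ppt

Mass of salt is conserved:
Initial salt = 22,600×36.4 = 822,640
After stage 1: salt = 822,640 + 14,900×61.4 = 1,737,500; volume = 37,500 m³; S = 46.333 ppt
After stage 2: salt = 1,737,500 + 34,700×1.5 = 1,789,550; volume = 72,200 m³
S = 1,789,550 / 72,200 = 24.786 ppt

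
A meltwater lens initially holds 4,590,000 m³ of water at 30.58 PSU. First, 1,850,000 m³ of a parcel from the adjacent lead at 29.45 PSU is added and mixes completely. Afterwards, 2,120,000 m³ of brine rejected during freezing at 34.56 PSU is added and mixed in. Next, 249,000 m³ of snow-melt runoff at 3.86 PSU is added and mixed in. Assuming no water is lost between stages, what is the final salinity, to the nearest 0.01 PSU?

By conservation of dissolved salt,
Initial salt = 4,590,000×30.58 = 140,362,200
After stage 1: salt = 140,362,200 + 1,850,000×29.45 = 194,844,700; volume = 6,440,000 m³; S = 30.255 PSU
After stage 2: salt = 194,844,700 + 2,120,000×34.56 = 268,111,900; volume = 8,560,000 m³; S = 31.321 PSU
After stage 3: salt = 268,111,900 + 249,000×3.86 = 269,073,040; volume = 8,809,000 m³
S = 269,073,040 / 8,809,000 = 30.5452 PSU

30.55 PSU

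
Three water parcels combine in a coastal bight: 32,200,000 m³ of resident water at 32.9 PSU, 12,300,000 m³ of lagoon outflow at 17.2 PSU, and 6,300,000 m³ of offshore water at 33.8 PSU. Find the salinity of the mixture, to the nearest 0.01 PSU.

29.21 PSU

Conserving salt mass:
salt = 32,200,000×32.9 + 12,300,000×17.2 + 6,300,000×33.8 = 1,059,380,000 + 211,560,000 + 212,940,000 = 1,483,880,000
volume = 32,200,000 + 12,300,000 + 6,300,000 = 50,800,000 m³
S = 1,483,880,000 / 50,800,000 = 29.2102 PSU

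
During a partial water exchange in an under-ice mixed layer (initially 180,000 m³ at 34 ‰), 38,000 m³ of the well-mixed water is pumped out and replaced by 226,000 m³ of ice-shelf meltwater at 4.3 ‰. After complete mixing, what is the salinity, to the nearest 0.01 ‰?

15.76 ‰

Remaining after removal: 142,000 m³ at 34 ‰ (salt = 4,828,000)
After addition: salt = 4,828,000 + 226,000×4.3 = 5,799,800; volume = 368,000 m³
S = 5,799,800 / 368,000 = 15.7603 ‰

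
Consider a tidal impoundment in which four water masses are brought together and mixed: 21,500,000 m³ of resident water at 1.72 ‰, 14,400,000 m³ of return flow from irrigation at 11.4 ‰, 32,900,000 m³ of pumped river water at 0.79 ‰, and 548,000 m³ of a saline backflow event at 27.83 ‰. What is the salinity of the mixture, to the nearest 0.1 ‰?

Mass of salt is conserved:
salt = 21,500,000×1.72 + 14,400,000×11.4 + 32,900,000×0.79 + 548,000×27.83 = 36,980,000 + 164,160,000 + 25,991,000 + 15,250,840 = 242,381,840
volume = 21,500,000 + 14,400,000 + 32,900,000 + 548,000 = 69,348,000 m³
S = 242,381,840 / 69,348,000 = 3.495 ‰

3.5 ‰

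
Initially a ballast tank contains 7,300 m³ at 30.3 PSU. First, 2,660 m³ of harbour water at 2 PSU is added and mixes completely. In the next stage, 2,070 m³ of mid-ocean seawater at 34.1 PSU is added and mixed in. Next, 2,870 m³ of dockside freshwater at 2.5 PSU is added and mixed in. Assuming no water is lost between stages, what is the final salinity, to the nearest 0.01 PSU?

Weighted by volume,
Initial salt = 7,300×30.3 = 221,190
After stage 1: salt = 221,190 + 2,660×2 = 226,510; volume = 9,960 m³; S = 22.742 PSU
After stage 2: salt = 226,510 + 2,070×34.1 = 297,097; volume = 12,030 m³; S = 24.696 PSU
After stage 3: salt = 297,097 + 2,870×2.5 = 304,272; volume = 14,900 m³
S = 304,272 / 14,900 = 20.4209 PSU

20.42 PSU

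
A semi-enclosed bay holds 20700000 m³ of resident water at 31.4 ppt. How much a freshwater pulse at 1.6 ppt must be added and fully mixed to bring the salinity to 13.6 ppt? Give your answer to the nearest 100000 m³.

30700000 m³

Salt balance: 20,700,000×31.4 + V×1.6 = (20,700,000+V)×13.6
649,980,000 + 1.6V = 281,520,000 + 13.6V
368,460,000 = 12V
V = 30,705,000 m³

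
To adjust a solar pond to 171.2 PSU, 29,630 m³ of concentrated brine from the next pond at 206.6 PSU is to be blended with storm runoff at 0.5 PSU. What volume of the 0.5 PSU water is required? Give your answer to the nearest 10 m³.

6140 m³

Salt balance: 29,630×206.6 + V×0.5 = (29,630+V)×171.2
6,121,558 + 0.5V = 5,072,656 + 171.2V
1,048,902 = 170.7V
V = 6,144.71 m³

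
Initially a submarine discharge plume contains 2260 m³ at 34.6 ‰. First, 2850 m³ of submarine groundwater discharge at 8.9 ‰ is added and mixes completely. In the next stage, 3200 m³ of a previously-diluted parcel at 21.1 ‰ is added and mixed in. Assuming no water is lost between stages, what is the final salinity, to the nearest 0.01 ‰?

20.59 ‰

Conserving salt mass:
Initial salt = 2,260×34.6 = 78,196
After stage 1: salt = 78,196 + 2,850×8.9 = 103,561; volume = 5,110 m³; S = 20.266 ‰
After stage 2: salt = 103,561 + 3,200×21.1 = 171,081; volume = 8,310 m³
S = 171,081 / 8,310 = 20.5874 ‰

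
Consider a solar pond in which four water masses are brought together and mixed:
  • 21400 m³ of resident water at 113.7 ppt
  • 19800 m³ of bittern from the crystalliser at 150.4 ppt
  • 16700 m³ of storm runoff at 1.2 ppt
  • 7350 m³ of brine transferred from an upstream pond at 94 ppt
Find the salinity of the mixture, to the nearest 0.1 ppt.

93.8 ppt

Salt balance:
salt = 21,400×113.7 + 19,800×150.4 + 16,700×1.2 + 7,350×94 = 2,433,180 + 2,977,920 + 20,040 + 690,900 = 6,122,040
volume = 21,400 + 19,800 + 16,700 + 7,350 = 65,250 m³
S = 6,122,040 / 65,250 = 93.824 ppt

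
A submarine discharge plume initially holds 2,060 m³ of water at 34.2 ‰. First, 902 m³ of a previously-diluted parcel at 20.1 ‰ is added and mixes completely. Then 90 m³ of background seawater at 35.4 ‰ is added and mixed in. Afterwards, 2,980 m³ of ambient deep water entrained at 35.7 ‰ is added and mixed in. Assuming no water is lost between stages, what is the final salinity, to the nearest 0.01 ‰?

Total salt / total volume:
Initial salt = 2,060×34.2 = 70,452
After stage 1: salt = 70,452 + 902×20.1 = 88,582.2; volume = 2,962 m³; S = 29.906 ‰
After stage 2: salt = 88,582.2 + 90×35.4 = 91,768.2; volume = 3,052 m³; S = 30.068 ‰
After stage 3: salt = 91,768.2 + 2,980×35.7 = 198,154.2; volume = 6,032 m³
S = 198,154.2 / 6,032 = 32.8505 ‰

32.85 ‰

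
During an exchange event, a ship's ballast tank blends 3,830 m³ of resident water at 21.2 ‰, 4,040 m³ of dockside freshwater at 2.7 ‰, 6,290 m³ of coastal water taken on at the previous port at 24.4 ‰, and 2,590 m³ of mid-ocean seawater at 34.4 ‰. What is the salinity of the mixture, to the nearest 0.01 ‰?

Weighted by volume,
salt = 3,830×21.2 + 4,040×2.7 + 6,290×24.4 + 2,590×34.4 = 81,196 + 10,908 + 153,476 + 89,096 = 334,676
volume = 3,830 + 4,040 + 6,290 + 2,590 = 16,750 m³
S = 334,676 / 16,750 = 19.9807 ‰

19.98 ‰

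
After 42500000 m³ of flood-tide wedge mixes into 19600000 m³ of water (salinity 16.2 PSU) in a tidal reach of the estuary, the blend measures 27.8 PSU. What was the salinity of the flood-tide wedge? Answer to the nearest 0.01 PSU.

Salt balance: 19,600,000×16.2 + 42,500,000×S = 62,100,000×27.8
317,520,000 + 42,500,000·S = 1,726,380,000
S = (1,726,380,000 − 317,520,000) / 42,500,000 = 33.1496 PSU

33.15 PSU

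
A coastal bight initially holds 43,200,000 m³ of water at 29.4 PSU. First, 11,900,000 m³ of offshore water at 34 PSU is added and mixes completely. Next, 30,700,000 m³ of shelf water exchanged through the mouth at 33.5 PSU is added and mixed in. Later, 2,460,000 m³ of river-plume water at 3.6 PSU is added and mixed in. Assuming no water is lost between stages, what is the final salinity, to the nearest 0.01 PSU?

Total salt / total volume:
Initial salt = 43,200,000×29.4 = 1,270,080,000
After stage 1: salt = 1,270,080,000 + 11,900,000×34 = 1,674,680,000; volume = 55,100,000 m³; S = 30.393 PSU
After stage 2: salt = 1,674,680,000 + 30,700,000×33.5 = 2,703,130,000; volume = 85,800,000 m³; S = 31.505 PSU
After stage 3: salt = 2,703,130,000 + 2,460,000×3.6 = 2,711,986,000; volume = 88,260,000 m³
S = 2,711,986,000 / 88,260,000 = 30.7272 PSU

30.73 PSU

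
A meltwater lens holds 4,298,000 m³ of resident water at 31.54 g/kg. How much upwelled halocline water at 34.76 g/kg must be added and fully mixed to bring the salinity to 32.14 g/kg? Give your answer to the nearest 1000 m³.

984000 m³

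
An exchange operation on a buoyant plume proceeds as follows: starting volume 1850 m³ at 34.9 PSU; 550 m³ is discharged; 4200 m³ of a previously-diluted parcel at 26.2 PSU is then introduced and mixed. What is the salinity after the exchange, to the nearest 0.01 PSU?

Remaining after removal: 1,300 m³ at 34.9 PSU (salt = 45,370)
After addition: salt = 45,370 + 4,200×26.2 = 155,410; volume = 5,500 m³
S = 155,410 / 5,500 = 28.2564 PSU

28.26 PSU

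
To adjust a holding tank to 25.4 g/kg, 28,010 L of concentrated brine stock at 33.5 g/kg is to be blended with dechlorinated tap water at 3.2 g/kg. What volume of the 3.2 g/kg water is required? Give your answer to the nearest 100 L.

10200 L

Salt balance: 28,010×33.5 + V×3.2 = (28,010+V)×25.4
938,335 + 3.2V = 711,454 + 25.4V
226,881 = 22.2V
V = 10,219.86 L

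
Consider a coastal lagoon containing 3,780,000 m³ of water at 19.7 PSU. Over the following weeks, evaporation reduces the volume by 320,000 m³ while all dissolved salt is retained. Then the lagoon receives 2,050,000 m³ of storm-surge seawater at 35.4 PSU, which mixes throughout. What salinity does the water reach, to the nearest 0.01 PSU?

After evaporation: salt = 3,780,000×19.7 = 74,466,000; volume = 3,780,000 − 320,000 = 3,460,000 m³
After mixing: salt = 74,466,000 + 2,050,000×35.4 = 147,036,000; volume = 3,460,000 + 2,050,000 = 5,510,000 m³
S = 147,036,000 / 5,510,000 = 26.6853 PSU

26.69 PSU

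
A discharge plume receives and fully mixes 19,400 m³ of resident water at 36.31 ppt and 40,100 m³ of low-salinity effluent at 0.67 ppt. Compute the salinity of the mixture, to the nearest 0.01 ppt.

12.29 ppt

Salt balance:
salt = 19,400×36.31 + 40,100×0.67 = 704,414 + 26,867 = 731,281
volume = 19,400 + 40,100 = 59,500 m³
S = 731,281 / 59,500 = 12.2904 ppt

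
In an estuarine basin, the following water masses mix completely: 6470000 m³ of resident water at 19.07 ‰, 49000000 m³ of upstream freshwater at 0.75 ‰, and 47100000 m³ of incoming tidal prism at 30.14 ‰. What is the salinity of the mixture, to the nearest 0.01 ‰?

By conservation of dissolved salt,
salt = 6,470,000×19.07 + 49,000,000×0.75 + 47,100,000×30.14 = 123,382,900 + 36,750,000 + 1,419,594,000 = 1,579,726,900
volume = 6,470,000 + 49,000,000 + 47,100,000 = 102,570,000 m³
S = 1,579,726,900 / 102,570,000 = 15.4015 ‰

15.40 ‰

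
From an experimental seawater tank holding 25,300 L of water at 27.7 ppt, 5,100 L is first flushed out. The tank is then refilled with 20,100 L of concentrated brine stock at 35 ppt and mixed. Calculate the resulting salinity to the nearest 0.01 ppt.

Remaining after removal: 20,200 L at 27.7 ppt (salt = 559,540)
After addition: salt = 559,540 + 20,100×35 = 1,263,040; volume = 40,300 L
S = 1,263,040 / 40,300 = 31.3409 ppt

31.34 ppt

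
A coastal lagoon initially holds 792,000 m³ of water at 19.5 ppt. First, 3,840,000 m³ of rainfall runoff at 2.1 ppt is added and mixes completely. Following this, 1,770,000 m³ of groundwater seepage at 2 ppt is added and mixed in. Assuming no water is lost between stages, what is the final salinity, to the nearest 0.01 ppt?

4.22 ppt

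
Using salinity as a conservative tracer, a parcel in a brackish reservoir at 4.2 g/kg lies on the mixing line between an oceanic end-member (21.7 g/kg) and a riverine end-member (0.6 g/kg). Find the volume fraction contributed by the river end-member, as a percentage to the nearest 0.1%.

Let f be the freshwater fraction. Salt balance per unit volume:
f×0.6 + (1−f)×21.7 = 4.2
f = (21.7 − 4.2) / (21.7 − 0.6) = 17.5/21.1 = 0.8294

82.9%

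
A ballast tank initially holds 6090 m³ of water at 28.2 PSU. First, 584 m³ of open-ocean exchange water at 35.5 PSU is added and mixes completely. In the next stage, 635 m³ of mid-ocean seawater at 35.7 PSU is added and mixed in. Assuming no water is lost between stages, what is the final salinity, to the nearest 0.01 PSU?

Mass of salt is conserved:
Initial salt = 6,090×28.2 = 171,738
After stage 1: salt = 171,738 + 584×35.5 = 192,470; volume = 6,674 m³; S = 28.839 PSU
After stage 2: salt = 192,470 + 635×35.7 = 215,139.5; volume = 7,309 m³
S = 215,139.5 / 7,309 = 29.4349 PSU

29.43 PSU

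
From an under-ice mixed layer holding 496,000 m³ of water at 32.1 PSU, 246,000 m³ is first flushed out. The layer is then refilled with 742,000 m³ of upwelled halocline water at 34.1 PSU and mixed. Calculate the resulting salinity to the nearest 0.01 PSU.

Remaining after removal: 250,000 m³ at 32.1 PSU (salt = 8,025,000)
After addition: salt = 8,025,000 + 742,000×34.1 = 33,327,200; volume = 992,000 m³
S = 33,327,200 / 992,000 = 33.596 PSU

33.60 PSU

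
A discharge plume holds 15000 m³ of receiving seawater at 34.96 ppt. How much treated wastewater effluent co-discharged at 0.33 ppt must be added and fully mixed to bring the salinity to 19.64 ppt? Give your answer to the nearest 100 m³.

Salt balance: 15,000×34.96 + V×0.33 = (15,000+V)×19.64
524,400 + 0.33V = 294,600 + 19.64V
229,800 = 19.31V
V = 11,900.57 m³

11900 m³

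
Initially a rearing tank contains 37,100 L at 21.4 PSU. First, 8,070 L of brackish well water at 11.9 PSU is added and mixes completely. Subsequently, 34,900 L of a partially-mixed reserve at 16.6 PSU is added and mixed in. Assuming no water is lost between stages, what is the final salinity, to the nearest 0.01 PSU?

18.35 PSU

Weighted by volume,
Initial salt = 37,100×21.4 = 793,940
After stage 1: salt = 793,940 + 8,070×11.9 = 889,973; volume = 45,170 L; S = 19.703 PSU
After stage 2: salt = 889,973 + 34,900×16.6 = 1,469,313; volume = 80,070 L
S = 1,469,313 / 80,070 = 18.3504 PSU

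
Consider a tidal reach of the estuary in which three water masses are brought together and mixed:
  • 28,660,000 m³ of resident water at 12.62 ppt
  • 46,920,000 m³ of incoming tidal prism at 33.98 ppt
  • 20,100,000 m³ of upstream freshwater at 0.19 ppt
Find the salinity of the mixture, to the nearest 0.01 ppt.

Weighted by volume,
salt = 28,660,000×12.62 + 46,920,000×33.98 + 20,100,000×0.19 = 361,689,200 + 1,594,341,600 + 3,819,000 = 1,959,849,800
volume = 28,660,000 + 46,920,000 + 20,100,000 = 95,680,000 m³
S = 1,959,849,800 / 95,680,000 = 20.4834 ppt

20.48 ppt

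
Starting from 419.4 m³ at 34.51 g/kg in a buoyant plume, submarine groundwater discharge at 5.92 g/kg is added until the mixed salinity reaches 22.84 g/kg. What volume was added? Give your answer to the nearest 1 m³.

Salt balance: 419.4×34.51 + V×5.92 = (419.4+V)×22.84
14,473.494 + 5.92V = 9,579.096 + 22.84V
4,894.398 = 16.92V
V = 289.27 m³

289 m³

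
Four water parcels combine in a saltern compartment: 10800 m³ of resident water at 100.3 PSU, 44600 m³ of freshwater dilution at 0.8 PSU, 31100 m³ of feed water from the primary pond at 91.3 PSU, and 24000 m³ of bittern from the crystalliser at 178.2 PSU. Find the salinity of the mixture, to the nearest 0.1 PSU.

Total salt / total volume:
salt = 10,800×100.3 + 44,600×0.8 + 31,100×91.3 + 24,000×178.2 = 1,083,240 + 35,680 + 2,839,430 + 4,276,800 = 8,235,150
volume = 10,800 + 44,600 + 31,100 + 24,000 = 110,500 m³
S = 8,235,150 / 110,500 = 74.526 PSU

74.5 PSU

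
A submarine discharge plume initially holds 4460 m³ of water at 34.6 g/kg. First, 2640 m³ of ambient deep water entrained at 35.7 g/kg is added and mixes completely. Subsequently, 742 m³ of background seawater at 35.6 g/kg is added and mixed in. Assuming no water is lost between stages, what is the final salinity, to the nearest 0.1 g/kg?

35.1 g/kg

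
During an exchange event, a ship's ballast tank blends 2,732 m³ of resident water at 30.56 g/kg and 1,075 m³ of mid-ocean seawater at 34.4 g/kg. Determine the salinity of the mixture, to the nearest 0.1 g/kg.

31.6 g/kg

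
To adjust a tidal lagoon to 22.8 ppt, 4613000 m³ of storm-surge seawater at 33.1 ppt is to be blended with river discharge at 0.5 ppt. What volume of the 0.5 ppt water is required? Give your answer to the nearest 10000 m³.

2130000 m³

Salt balance: 4,613,000×33.1 + V×0.5 = (4,613,000+V)×22.8
152,690,300 + 0.5V = 105,176,400 + 22.8V
47,513,900 = 22.3V
V = 2,130,668.16 m³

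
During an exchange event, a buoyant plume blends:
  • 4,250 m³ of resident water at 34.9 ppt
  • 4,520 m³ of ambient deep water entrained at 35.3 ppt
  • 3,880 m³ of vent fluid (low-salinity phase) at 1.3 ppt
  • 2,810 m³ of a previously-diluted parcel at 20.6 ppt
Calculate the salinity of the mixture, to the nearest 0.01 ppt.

23.99 ppt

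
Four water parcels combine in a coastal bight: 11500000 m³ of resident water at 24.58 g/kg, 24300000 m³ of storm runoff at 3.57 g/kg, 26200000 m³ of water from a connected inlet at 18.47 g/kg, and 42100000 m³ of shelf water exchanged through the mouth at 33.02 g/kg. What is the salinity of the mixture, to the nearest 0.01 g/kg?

21.55 g/kg

By conservation of dissolved salt,
salt = 11,500,000×24.58 + 24,300,000×3.57 + 26,200,000×18.47 + 42,100,000×33.02 = 282,670,000 + 86,751,000 + 483,914,000 + 1,390,142,000 = 2,243,477,000
volume = 11,500,000 + 24,300,000 + 26,200,000 + 42,100,000 = 104,100,000 m³
S = 2,243,477,000 / 104,100,000 = 21.5512 g/kg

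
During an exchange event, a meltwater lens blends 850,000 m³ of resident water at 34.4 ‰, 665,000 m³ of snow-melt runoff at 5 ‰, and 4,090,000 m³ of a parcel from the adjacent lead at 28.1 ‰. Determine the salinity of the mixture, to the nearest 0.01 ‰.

Weighted by volume,
salt = 850,000×34.4 + 665,000×5 + 4,090,000×28.1 = 29,240,000 + 3,325,000 + 114,929,000 = 147,494,000
volume = 850,000 + 665,000 + 4,090,000 = 5,605,000 m³
S = 147,494,000 / 5,605,000 = 26.3147 ‰

26.31 ‰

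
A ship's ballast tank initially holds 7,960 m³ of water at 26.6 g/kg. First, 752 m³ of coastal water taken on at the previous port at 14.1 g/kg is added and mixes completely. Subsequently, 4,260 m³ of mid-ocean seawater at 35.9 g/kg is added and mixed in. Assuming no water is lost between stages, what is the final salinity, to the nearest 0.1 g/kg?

Salt balance:
Initial salt = 7,960×26.6 = 211,736
After stage 1: salt = 211,736 + 752×14.1 = 222,339.2; volume = 8,712 m³; S = 25.521 g/kg
After stage 2: salt = 222,339.2 + 4,260×35.9 = 375,273.2; volume = 12,972 m³
S = 375,273.2 / 12,972 = 28.9295 g/kg

28.9 g/kg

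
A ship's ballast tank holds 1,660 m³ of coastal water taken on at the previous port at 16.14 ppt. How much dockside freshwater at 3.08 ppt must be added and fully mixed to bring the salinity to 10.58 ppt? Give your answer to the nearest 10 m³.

Salt balance: 1,660×16.14 + V×3.08 = (1,660+V)×10.58
26,792.4 + 3.08V = 17,562.8 + 10.58V
9,229.6 = 7.5V
V = 1,230.61 m³

1230 m³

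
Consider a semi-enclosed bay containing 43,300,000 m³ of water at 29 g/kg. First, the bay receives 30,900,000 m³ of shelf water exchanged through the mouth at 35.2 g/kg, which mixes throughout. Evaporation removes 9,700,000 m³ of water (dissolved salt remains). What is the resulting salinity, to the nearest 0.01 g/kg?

After mixing: salt = 43,300,000×29 + 30,900,000×35.2 = 2,343,380,000; volume = 74,200,000 m³
After evaporation: salt unchanged = 2,343,380,000; volume = 74,200,000 − 9,700,000 = 64,500,000 m³
S = 2,343,380,000 / 64,500,000 = 36.3315 g/kg

36.33 g/kg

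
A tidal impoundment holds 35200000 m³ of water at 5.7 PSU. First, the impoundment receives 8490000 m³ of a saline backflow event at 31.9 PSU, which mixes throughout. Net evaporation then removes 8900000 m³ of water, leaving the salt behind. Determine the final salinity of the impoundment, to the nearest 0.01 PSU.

13.55 PSU

After mixing: salt = 35,200,000×5.7 + 8,490,000×31.9 = 471,471,000; volume = 43,690,000 m³
After evaporation: salt unchanged = 471,471,000; volume = 43,690,000 − 8,900,000 = 34,790,000 m³
S = 471,471,000 / 34,790,000 = 13.5519 PSU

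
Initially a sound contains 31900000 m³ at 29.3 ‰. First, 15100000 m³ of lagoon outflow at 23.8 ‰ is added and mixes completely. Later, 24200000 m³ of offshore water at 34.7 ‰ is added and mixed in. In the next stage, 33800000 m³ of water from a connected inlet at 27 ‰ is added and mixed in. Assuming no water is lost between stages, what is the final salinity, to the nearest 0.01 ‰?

Total salt / total volume:
Initial salt = 31,900,000×29.3 = 934,670,000
After stage 1: salt = 934,670,000 + 15,100,000×23.8 = 1,294,050,000; volume = 47,000,000 m³; S = 27.533 ‰
After stage 2: salt = 1,294,050,000 + 24,200,000×34.7 = 2,133,790,000; volume = 71,200,000 m³; S = 29.969 ‰
After stage 3: salt = 2,133,790,000 + 33,800,000×27 = 3,046,390,000; volume = 105,000,000 m³
S = 3,046,390,000 / 105,000,000 = 29.0132 ‰

29.01 ‰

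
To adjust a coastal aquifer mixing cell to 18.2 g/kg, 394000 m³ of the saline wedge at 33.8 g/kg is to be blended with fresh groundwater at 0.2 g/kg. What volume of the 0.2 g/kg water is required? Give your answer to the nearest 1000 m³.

Salt balance: 394,000×33.8 + V×0.2 = (394,000+V)×18.2
13,317,200 + 0.2V = 7,170,800 + 18.2V
6,146,400 = 18V
V = 341,466.67 m³

341000 m³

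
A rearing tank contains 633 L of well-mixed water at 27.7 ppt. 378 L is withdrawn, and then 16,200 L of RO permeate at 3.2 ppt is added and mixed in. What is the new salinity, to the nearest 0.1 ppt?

Remaining after removal: 255 L at 27.7 ppt (salt = 7,063.5)
After addition: salt = 7,063.5 + 16,200×3.2 = 58,903.5; volume = 16,455 L
S = 58,903.5 / 16,455 = 3.5797 ppt

3.6 ppt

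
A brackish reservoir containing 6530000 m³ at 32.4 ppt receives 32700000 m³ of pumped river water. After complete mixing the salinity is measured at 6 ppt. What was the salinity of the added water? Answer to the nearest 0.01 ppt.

0.73 ppt

Salt balance: 6,530,000×32.4 + 32,700,000×S = 39,230,000×6
211,572,000 + 32,700,000·S = 235,380,000
S = (235,380,000 − 211,572,000) / 32,700,000 = 0.7281 ppt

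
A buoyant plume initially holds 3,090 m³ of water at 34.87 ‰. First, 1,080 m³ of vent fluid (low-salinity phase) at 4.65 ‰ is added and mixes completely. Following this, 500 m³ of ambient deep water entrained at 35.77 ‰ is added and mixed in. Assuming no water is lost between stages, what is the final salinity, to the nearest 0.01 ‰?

27.98 ‰

Weighted by volume,
Initial salt = 3,090×34.87 = 107,748.3
After stage 1: salt = 107,748.3 + 1,080×4.65 = 112,770.3; volume = 4,170 m³; S = 27.043 ‰
After stage 2: salt = 112,770.3 + 500×35.77 = 130,655.3; volume = 4,670 m³
S = 130,655.3 / 4,670 = 27.9776 ‰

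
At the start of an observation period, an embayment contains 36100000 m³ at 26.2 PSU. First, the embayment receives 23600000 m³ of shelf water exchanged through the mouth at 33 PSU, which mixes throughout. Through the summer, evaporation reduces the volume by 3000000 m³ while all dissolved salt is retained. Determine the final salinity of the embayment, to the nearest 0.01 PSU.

30.42 PSU

After mixing: salt = 36,100,000×26.2 + 23,600,000×33 = 1,724,620,000; volume = 59,700,000 m³
After evaporation: salt unchanged = 1,724,620,000; volume = 59,700,000 − 3,000,000 = 56,700,000 m³
S = 1,724,620,000 / 56,700,000 = 30.4166 PSU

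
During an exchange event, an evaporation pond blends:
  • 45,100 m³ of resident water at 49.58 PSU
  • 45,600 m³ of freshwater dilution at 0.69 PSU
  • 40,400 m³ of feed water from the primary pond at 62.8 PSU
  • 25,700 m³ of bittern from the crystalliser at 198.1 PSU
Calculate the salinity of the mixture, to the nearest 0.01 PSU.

Conserving salt mass:
salt = 45,100×49.58 + 45,600×0.69 + 40,400×62.8 + 25,700×198.1 = 2,236,058 + 31,464 + 2,537,120 + 5,091,170 = 9,895,812
volume = 45,100 + 45,600 + 40,400 + 25,700 = 156,800 m³
S = 9,895,812 / 156,800 = 63.111 PSU

63.11 PSU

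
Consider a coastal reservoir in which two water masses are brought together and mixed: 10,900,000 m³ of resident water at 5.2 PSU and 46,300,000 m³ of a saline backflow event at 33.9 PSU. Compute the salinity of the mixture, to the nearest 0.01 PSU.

28.43 PSU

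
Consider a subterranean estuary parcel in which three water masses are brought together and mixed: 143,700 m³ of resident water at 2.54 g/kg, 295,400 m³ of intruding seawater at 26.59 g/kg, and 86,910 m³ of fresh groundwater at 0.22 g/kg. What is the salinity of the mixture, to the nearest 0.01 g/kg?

15.66 g/kg

By conservation of dissolved salt,
salt = 143,700×2.54 + 295,400×26.59 + 86,910×0.22 = 364,998 + 7,854,686 + 19,120.2 = 8,238,804.2
volume = 143,700 + 295,400 + 86,910 = 526,010 m³
S = 8,238,804.2 / 526,010 = 15.6628 g/kg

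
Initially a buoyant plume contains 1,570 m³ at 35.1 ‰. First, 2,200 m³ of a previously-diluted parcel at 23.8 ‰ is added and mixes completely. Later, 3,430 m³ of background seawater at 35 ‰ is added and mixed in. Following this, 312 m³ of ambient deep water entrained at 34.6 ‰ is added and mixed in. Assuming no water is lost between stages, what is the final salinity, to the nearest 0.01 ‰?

By conservation of dissolved salt,
Initial salt = 1,570×35.1 = 55,107
After stage 1: salt = 55,107 + 2,200×23.8 = 107,467; volume = 3,770 m³; S = 28.506 ‰
After stage 2: salt = 107,467 + 3,430×35 = 227,517; volume = 7,200 m³; S = 31.6 ‰
After stage 3: salt = 227,517 + 312×34.6 = 238,312.2; volume = 7,512 m³
S = 238,312.2 / 7,512 = 31.7242 ‰

31.72 ‰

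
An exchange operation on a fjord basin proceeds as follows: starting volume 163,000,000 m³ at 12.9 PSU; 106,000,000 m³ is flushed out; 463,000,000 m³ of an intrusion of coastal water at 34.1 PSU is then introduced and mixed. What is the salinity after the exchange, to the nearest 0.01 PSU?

Remaining after removal: 57,000,000 m³ at 12.9 PSU (salt = 735,300,000)
After addition: salt = 735,300,000 + 463,000,000×34.1 = 16,523,600,000; volume = 520,000,000 m³
S = 16,523,600,000 / 520,000,000 = 31.7762 PSU

31.78 PSU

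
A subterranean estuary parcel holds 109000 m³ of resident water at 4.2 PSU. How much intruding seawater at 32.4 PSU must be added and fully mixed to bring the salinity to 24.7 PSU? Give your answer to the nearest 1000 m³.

Salt balance: 109,000×4.2 + V×32.4 = (109,000+V)×24.7
457,800 + 32.4V = 2,692,300 + 24.7V
2,234,500 = 7.7V
V = 290,194.81 m³

290000 m³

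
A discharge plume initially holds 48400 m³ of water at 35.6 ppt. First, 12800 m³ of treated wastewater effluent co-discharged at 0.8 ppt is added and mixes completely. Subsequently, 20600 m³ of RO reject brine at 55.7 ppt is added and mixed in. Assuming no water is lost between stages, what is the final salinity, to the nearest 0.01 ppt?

35.22 ppt

By conservation of dissolved salt,
Initial salt = 48,400×35.6 = 1,723,040
After stage 1: salt = 1,723,040 + 12,800×0.8 = 1,733,280; volume = 61,200 m³; S = 28.322 ppt
After stage 2: salt = 1,733,280 + 20,600×55.7 = 2,880,700; volume = 81,800 m³
S = 2,880,700 / 81,800 = 35.2164 ppt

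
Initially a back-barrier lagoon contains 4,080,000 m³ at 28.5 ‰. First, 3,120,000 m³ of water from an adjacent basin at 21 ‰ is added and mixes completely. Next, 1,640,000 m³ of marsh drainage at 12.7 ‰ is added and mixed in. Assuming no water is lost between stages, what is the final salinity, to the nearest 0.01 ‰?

Salt balance:
Initial salt = 4,080,000×28.5 = 116,280,000
After stage 1: salt = 116,280,000 + 3,120,000×21 = 181,800,000; volume = 7,200,000 m³; S = 25.25 ‰
After stage 2: salt = 181,800,000 + 1,640,000×12.7 = 202,628,000; volume = 8,840,000 m³
S = 202,628,000 / 8,840,000 = 22.9217 ‰

22.92 ‰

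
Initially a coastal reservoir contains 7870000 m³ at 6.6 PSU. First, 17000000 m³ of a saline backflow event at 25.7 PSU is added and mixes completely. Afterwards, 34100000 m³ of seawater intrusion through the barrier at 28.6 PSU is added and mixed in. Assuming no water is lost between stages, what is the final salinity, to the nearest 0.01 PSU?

24.83 PSU

Conserving salt mass:
Initial salt = 7,870,000×6.6 = 51,942,000
After stage 1: salt = 51,942,000 + 17,000,000×25.7 = 488,842,000; volume = 24,870,000 m³; S = 19.656 PSU
After stage 2: salt = 488,842,000 + 34,100,000×28.6 = 1,464,102,000; volume = 58,970,000 m³
S = 1,464,102,000 / 58,970,000 = 24.8279 PSU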